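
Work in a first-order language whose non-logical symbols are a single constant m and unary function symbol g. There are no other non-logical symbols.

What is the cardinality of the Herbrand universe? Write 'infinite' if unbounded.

The signature has at least one function symbol (g, arity 1) and at least one constant (m).
Iterating g gives infinitely many distinct ground terms: m, g(m), g(g(m)), ...
So the Herbrand universe is infinite.

infinite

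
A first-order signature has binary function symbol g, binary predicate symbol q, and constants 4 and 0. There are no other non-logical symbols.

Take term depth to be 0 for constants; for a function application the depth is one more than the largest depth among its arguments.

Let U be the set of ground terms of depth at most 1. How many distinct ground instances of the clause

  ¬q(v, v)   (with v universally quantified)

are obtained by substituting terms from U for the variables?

Ground terms of depth ≤ 1:
  Let N_k count ground terms of depth at most k. Each non-constant term of depth ≤ k is some function symbol applied to depth-≤(k−1) arguments, giving N_k = 2 + N_{k-1}^2.
  N_0 = 2
  N_1 = 2 + 2^2 = 6
So there are 6 ground terms available for substitution.
The variable v ranges independently over the available ground terms, and distinct assignments produce distinct instances.
Number of ground instances = 6.

6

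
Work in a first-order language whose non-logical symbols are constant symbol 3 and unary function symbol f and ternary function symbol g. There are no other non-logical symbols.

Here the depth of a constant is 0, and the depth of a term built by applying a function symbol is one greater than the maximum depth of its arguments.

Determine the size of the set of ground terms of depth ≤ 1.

3

Write N_k for the number of ground terms of depth ≤ k. A term of depth ≤ k is either a constant or a function symbol applied to arguments of depth ≤ k−1, so N_k = 1 + N_{k-1} + N_{k-1}^3.
N_0 = 1
N_1 = 1 + 1 + 1^3 = 3
Explicitly: 3, f(3), g(3, 3, 3).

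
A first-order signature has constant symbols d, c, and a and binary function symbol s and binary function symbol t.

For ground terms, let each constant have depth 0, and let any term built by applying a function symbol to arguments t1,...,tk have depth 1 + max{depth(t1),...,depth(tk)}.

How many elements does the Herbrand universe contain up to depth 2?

Count level by level. With function symbols s/2, t/2, the terms of depth ≤ k are the 3 constants together with each function applied to depth-≤(k−1) tuples, so N_k = 3 + N_{k-1}^2 + N_{k-1}^2.
N_0 = 3
N_1 = 3 + 3^2 + 3^2 = 21
N_2 = 3 + 21^2 + 21^2 = 885

885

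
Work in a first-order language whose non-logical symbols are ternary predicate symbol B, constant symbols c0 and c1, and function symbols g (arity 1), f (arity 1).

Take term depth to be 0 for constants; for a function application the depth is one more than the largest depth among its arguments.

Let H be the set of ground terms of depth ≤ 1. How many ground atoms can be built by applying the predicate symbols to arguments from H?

216

First count ground terms of depth ≤ 1.
Let N_k = |{terms of depth ≤ k}|. Then N_0 = 2 and N_k = 2 + N_{k-1} + N_{k-1} for k ≥ 1 (one summand per function symbol, arity giving the exponent).
N_0 = 2
N_1 = 2 + 2 + 2 = 6
Explicitly: c0, c1, g(c0), g(c1), f(c0), f(c1).
So |H| = 6.
For each predicate symbol, the number of ground atoms is |H| raised to its arity; summing:
  B: 6^3 = 216
Total ground atoms: 216.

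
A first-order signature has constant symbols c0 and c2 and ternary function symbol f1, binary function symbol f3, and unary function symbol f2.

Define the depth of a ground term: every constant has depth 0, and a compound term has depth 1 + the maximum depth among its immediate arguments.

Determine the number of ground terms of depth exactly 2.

4354

Let N_k = |{terms of depth ≤ k}|. Then N_0 = 2 and N_k = 2 + N_{k-1}^3 + N_{k-1}^2 + N_{k-1} for k ≥ 1 (one summand per function symbol, arity giving the exponent).
N_0 = 2
N_1 = 2 + 2^3 + 2^2 + 2 = 16
N_2 = 2 + 16^3 + 16^2 + 16 = 4370
Terms of depth exactly 2: N_2 − N_1 = 4370 − 16 = 4354.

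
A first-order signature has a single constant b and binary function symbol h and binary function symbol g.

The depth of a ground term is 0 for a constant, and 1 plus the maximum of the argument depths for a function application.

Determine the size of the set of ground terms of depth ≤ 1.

3

Let N_k count ground terms of depth at most k. Each non-constant term of depth ≤ k is some function symbol applied to depth-≤(k−1) arguments, giving N_k = 1 + N_{k-1}^2 + N_{k-1}^2.
N_0 = 1
N_1 = 1 + 1^2 + 1^2 = 3
Explicitly: b, h(b, b), g(b, b).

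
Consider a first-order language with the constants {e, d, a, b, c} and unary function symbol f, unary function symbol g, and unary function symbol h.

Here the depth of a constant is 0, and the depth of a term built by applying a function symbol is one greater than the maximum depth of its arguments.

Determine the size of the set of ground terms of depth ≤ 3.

Count level by level. With function symbols f/1, g/1, h/1, the terms of depth ≤ k are the 5 constants together with each function applied to depth-≤(k−1) tuples, so N_k = 5 + N_{k-1} + N_{k-1} + N_{k-1}.
N_0 = 5
N_1 = 5 + 5 + 5 + 5 = 20
N_2 = 5 + 20 + 20 + 20 = 65
N_3 = 5 + 65 + 65 + 65 = 200

200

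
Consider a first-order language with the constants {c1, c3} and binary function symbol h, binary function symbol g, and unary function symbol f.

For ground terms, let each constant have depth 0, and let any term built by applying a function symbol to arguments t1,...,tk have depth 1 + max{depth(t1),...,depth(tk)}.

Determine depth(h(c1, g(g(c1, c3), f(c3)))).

depth(g(c1, c3)) = 1 + max(0, 0) = 1
depth(f(c3)) = 1 + depth(c3) = 1 + 0 = 1
depth(g(g(c1, c3), f(c3))) = 1 + max(1, 1) = 2
depth(h(c1, g(g(c1, c3), f(c3)))) = 1 + max(0, 2) = 3

3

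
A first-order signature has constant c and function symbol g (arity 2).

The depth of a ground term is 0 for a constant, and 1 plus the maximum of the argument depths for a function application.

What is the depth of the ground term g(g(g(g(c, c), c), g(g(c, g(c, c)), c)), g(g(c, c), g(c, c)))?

5

depth(g(c, c)) = 1 + max(0, 0) = 1
depth(g(g(c, c), c)) = 1 + max(1, 0) = 2
depth(g(c, g(c, c))) = 1 + max(0, 1) = 2
depth(g(g(c, g(c, c)), c)) = 1 + max(2, 0) = 3
depth(g(g(g(c, c), c), g(g(c, g(c, c)), c))) = 1 + max(2, 3) = 4
depth(g(g(c, c), g(c, c))) = 1 + max(1, 1) = 2
depth(g(g(g(g(c, c), c), g(g(c, g(c, c)), c)), g(g(c, c), g(c, c)))) = 1 + max(4, 2) = 5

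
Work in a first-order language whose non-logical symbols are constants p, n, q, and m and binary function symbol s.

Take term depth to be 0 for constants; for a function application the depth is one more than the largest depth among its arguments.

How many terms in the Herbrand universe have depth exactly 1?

16

Write N_k for the number of ground terms of depth ≤ k. A term of depth ≤ k is either a constant or a function symbol applied to arguments of depth ≤ k−1, so N_k = 4 + N_{k-1}^2.
N_0 = 4
N_1 = 4 + 4^2 = 20
Terms of depth exactly 1: N_1 − N_0 = 20 − 4 = 16.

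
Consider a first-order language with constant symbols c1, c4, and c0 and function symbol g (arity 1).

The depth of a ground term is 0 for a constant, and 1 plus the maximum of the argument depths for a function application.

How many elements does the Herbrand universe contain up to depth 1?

Let N_k count ground terms of depth at most k. Each non-constant term of depth ≤ k is some function symbol applied to depth-≤(k−1) arguments, giving N_k = 3 + N_{k-1}.
N_0 = 3
N_1 = 3 + 3 = 6
Explicitly: c1, c4, c0, g(c1), g(c4), g(c0).

6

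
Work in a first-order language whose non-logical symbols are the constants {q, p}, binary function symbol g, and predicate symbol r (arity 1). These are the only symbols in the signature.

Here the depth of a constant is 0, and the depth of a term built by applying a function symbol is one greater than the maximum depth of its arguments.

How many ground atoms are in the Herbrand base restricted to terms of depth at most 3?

1446

First count ground terms of depth ≤ 3.
Count level by level. With function symbols g/2, the terms of depth ≤ k are the 2 constants together with each function applied to depth-≤(k−1) tuples, so N_k = 2 + N_{k-1}^2.
N_0 = 2
N_1 = 2 + 2^2 = 6
N_2 = 2 + 6^2 = 38
N_3 = 2 + 38^2 = 1446
So |H| = 1446.
A ground atom is a predicate applied to a tuple of terms from H, so the count is the sum over predicates of |H|^arity:
  r: 1446
Total ground atoms: 1446.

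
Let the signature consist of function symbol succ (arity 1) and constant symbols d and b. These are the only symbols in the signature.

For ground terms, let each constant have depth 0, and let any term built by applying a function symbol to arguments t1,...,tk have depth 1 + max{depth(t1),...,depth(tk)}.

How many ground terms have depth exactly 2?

Let N_k count ground terms of depth at most k. Each non-constant term of depth ≤ k is some function symbol applied to depth-≤(k−1) arguments, giving N_k = 2 + N_{k-1}.
N_0 = 2
N_1 = 2 + 2 = 4
N_2 = 2 + 4 = 6
Terms of depth exactly 2: N_2 − N_1 = 6 − 4 = 2.

2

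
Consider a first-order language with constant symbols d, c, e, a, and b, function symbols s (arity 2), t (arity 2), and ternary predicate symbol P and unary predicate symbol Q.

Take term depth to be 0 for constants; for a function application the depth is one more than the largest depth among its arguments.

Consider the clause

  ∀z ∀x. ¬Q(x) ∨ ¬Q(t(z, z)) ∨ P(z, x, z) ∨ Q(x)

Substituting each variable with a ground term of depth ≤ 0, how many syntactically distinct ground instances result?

25

Ground terms of depth ≤ 0:
  Write N_k for the number of ground terms of depth ≤ k. A term of depth ≤ k is either a constant or a function symbol applied to arguments of depth ≤ k−1, so N_k = 5 + N_{k-1}^2 + N_{k-1}^2.
  N_0 = 5
So there are 5 ground terms available for substitution.
Each of z, x ranges independently over the available ground terms, and distinct assignments produce distinct instances.
Number of ground instances = 5^2 = 25.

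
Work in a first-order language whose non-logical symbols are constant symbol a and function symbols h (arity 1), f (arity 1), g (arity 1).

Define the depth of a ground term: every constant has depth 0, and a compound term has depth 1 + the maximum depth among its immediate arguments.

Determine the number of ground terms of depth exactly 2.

Let N_k = |{terms of depth ≤ k}|. Then N_0 = 1 and N_k = 1 + N_{k-1} + N_{k-1} + N_{k-1} for k ≥ 1 (one summand per function symbol, arity giving the exponent).
N_0 = 1
N_1 = 1 + 1 + 1 + 1 = 4
N_2 = 1 + 4 + 4 + 4 = 13
Terms of depth exactly 2: N_2 − N_1 = 13 − 4 = 9.

9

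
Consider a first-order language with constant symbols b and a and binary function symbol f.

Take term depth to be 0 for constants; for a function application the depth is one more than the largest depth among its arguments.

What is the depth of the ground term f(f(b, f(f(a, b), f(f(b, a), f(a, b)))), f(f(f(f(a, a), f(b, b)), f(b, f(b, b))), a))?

depth(f(a, b)) = 1 + max(0, 0) = 1
depth(f(b, a)) = 1 + max(0, 0) = 1
depth(f(f(b, a), f(a, b))) = 1 + max(1, 1) = 2
depth(f(f(a, b), f(f(b, a), f(a, b)))) = 1 + max(1, 2) = 3
depth(f(b, f(f(a, b), f(f(b, a), f(a, b))))) = 1 + max(0, 3) = 4
depth(f(a, a)) = 1 + max(0, 0) = 1
depth(f(b, b)) = 1 + max(0, 0) = 1
depth(f(f(a, a), f(b, b))) = 1 + max(1, 1) = 2
depth(f(b, f(b, b))) = 1 + max(0, 1) = 2
depth(f(f(f(a, a), f(b, b)), f(b, f(b, b)))) = 1 + max(2, 2) = 3
depth(f(f(f(f(a, a), f(b, b)), f(b, f(b, b))), a)) = 1 + max(3, 0) = 4
depth(f(f(b, f(f(a, b), f(f(b, a), f(a, b)))), f(f(f(f(a, a), f(b, b)), f(b, f(b, b))), a))) = 1 + max(4, 4) = 5

5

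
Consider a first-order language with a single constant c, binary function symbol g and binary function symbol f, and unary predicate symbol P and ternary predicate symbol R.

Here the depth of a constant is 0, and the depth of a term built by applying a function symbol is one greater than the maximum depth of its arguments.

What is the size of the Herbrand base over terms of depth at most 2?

First count ground terms of depth ≤ 2.
Write N_k for the number of ground terms of depth ≤ k. A term of depth ≤ k is either a constant or a function symbol applied to arguments of depth ≤ k−1, so N_k = 1 + N_{k-1}^2 + N_{k-1}^2.
N_0 = 1
N_1 = 1 + 1^2 + 1^2 = 3
N_2 = 1 + 3^2 + 3^2 = 19
So |H| = 19.
Ground atoms are formed by filling each argument slot of a predicate with a term from H, so an r-ary predicate gives |H|^r atoms:
  P: 19;  R: 19^3 = 6859
Total ground atoms: 19 + 6859 = 6878.

6878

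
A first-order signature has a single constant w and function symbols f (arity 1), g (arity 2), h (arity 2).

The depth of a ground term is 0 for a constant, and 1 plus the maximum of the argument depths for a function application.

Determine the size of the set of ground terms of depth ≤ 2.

If N_k denotes the number of depth-≤k ground terms, the 1 constant gives N_0 = 1, and each function symbol of arity r contributes N_{k-1}^r new terms at level k: N_k = 1 + N_{k-1} + N_{k-1}^2 + N_{k-1}^2.
N_0 = 1
N_1 = 1 + 1 + 1^2 + 1^2 = 4
N_2 = 1 + 4 + 4^2 + 4^2 = 37

37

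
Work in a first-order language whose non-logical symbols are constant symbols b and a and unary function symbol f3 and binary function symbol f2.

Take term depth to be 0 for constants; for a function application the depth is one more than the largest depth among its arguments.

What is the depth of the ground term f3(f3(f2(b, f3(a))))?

depth(f3(a)) = 1 + depth(a) = 1 + 0 = 1
depth(f2(b, f3(a))) = 1 + max(0, 1) = 2
depth(f3(f2(b, f3(a)))) = 1 + depth(f2(b, f3(a))) = 1 + 2 = 3
depth(f3(f3(f2(b, f3(a))))) = 1 + depth(f3(f2(b, f3(a)))) = 1 + 3 = 4

4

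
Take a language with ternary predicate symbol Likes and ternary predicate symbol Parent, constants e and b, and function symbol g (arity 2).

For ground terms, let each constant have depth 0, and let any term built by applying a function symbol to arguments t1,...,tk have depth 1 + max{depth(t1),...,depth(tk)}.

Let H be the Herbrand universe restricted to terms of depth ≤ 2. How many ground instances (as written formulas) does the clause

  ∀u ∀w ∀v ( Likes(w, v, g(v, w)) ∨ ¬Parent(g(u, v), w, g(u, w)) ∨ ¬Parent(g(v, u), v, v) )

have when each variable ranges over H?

Ground terms of depth ≤ 2:
  Let N_k count ground terms of depth at most k. Each non-constant term of depth ≤ k is some function symbol applied to depth-≤(k−1) arguments, giving N_k = 2 + N_{k-1}^2.
  N_0 = 2
  N_1 = 2 + 2^2 = 6
  N_2 = 2 + 6^2 = 38
So there are 38 ground terms available for substitution.
The clause has 3 distinct variables (u, w, v), each appearing in the body. In the free term algebra distinct substitutions yield syntactically distinct ground instances.
Number of ground instances = 38^3 = 54872.

54872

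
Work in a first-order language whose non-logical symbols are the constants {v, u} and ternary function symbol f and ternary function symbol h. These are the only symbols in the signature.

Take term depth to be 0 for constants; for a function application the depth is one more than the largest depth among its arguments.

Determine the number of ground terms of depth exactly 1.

If N_k denotes the number of depth-≤k ground terms, the 2 constants give N_0 = 2, and each function symbol of arity r contributes N_{k-1}^r new terms at level k: N_k = 2 + N_{k-1}^3 + N_{k-1}^3.
N_0 = 2
N_1 = 2 + 2^3 + 2^3 = 18
Terms of depth exactly 1: N_1 − N_0 = 18 − 2 = 16.

16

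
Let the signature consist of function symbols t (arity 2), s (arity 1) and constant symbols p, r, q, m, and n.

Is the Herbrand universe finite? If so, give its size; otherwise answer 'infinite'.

infinite

The signature has at least one function symbol (t, arity 2) and at least one constant (p).
Iterating t gives infinitely many distinct ground terms: p, t(p, p), t(t(p, p), t(p, p)), ...
So the Herbrand universe is infinite.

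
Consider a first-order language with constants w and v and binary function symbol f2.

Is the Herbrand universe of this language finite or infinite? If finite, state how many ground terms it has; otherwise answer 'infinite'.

The signature has at least one function symbol (f2, arity 2) and at least one constant (w).
Iterating f2 gives infinitely many distinct ground terms: w, f2(w, w), f2(f2(w, w), f2(w, w)), ...
So the Herbrand universe is infinite.

infinite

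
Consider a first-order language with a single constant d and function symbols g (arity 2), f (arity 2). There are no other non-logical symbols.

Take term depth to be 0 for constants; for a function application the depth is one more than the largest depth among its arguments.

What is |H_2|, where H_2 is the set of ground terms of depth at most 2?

Let N_k = |{terms of depth ≤ k}|. Then N_0 = 1 and N_k = 1 + N_{k-1}^2 + N_{k-1}^2 for k ≥ 1 (one summand per function symbol, arity giving the exponent).
N_0 = 1
N_1 = 1 + 1^2 + 1^2 = 3
N_2 = 1 + 3^2 + 3^2 = 19

19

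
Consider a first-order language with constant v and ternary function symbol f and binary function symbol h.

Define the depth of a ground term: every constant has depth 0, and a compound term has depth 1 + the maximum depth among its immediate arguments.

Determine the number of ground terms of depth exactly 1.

If N_k denotes the number of depth-≤k ground terms, the 1 constant gives N_0 = 1, and each function symbol of arity r contributes N_{k-1}^r new terms at level k: N_k = 1 + N_{k-1}^3 + N_{k-1}^2.
N_0 = 1
N_1 = 1 + 1^3 + 1^2 = 3
Terms of depth exactly 1: N_1 − N_0 = 3 − 1 = 2.

2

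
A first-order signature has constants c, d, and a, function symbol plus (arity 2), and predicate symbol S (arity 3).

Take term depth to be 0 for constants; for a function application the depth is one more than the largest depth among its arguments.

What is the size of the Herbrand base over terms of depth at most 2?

3176523

First count ground terms of depth ≤ 2.
Let N_k = |{terms of depth ≤ k}|. Then N_0 = 3 and N_k = 3 + N_{k-1}^2 for k ≥ 1 (one summand per function symbol, arity giving the exponent).
N_0 = 3
N_1 = 3 + 3^2 = 12
N_2 = 3 + 12^2 = 147
So |H| = 147.
Each predicate of arity r yields |H|^r ground atoms (one per choice of an r-tuple from H):
  S: 147^3 = 3176523
Total ground atoms: 3176523.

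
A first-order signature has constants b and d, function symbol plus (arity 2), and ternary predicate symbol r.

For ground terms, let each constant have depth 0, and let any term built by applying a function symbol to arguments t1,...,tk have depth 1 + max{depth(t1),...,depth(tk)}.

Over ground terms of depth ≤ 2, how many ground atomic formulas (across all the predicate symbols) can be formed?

54872

First count ground terms of depth ≤ 2.
Write N_k for the number of ground terms of depth ≤ k. A term of depth ≤ k is either a constant or a function symbol applied to arguments of depth ≤ k−1, so N_k = 2 + N_{k-1}^2.
N_0 = 2
N_1 = 2 + 2^2 = 6
N_2 = 2 + 6^2 = 38
So |H| = 38.
Each predicate of arity r yields |H|^r ground atoms (one per choice of an r-tuple from H):
  r: 38^3 = 54872
Total ground atoms: 54872.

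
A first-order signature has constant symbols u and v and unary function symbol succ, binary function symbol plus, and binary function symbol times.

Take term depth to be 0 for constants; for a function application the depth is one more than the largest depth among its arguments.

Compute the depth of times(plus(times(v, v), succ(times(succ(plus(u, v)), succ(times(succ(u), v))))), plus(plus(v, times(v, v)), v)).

depth(times(v, v)) = 1 + max(0, 0) = 1
depth(plus(u, v)) = 1 + max(0, 0) = 1
depth(succ(plus(u, v))) = 1 + depth(plus(u, v)) = 1 + 1 = 2
depth(succ(u)) = 1 + depth(u) = 1 + 0 = 1
depth(times(succ(u), v)) = 1 + max(1, 0) = 2
depth(succ(times(succ(u), v))) = 1 + depth(times(succ(u), v)) = 1 + 2 = 3
depth(times(succ(plus(u, v)), succ(times(succ(u), v)))) = 1 + max(2, 3) = 4
depth(succ(times(succ(plus(u, v)), succ(times(succ(u), v))))) = 1 + depth(times(succ(plus(u, v)), succ(times(succ(u), v)))) = 1 + 4 = 5
depth(plus(times(v, v), succ(times(succ(plus(u, v)), succ(times(succ(u), v)))))) = 1 + max(1, 5) = 6
depth(plus(v, times(v, v))) = 1 + max(0, 1) = 2
depth(plus(plus(v, times(v, v)), v)) = 1 + max(2, 0) = 3
depth(times(plus(times(v, v), succ(times(succ(plus(u, v)), succ(times(succ(u), v))))), plus(plus(v, times(v, v)), v))) = 1 + max(6, 3) = 7

7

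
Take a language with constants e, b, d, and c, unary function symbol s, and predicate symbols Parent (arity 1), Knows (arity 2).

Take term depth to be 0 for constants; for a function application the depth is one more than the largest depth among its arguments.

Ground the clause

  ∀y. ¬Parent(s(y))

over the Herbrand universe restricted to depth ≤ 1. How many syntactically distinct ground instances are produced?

Ground terms of depth ≤ 1:
  Count level by level. With function symbols s/1, the terms of depth ≤ k are the 4 constants together with each function applied to depth-≤(k−1) tuples, so N_k = 4 + N_{k-1}.
  N_0 = 4
  N_1 = 4 + 4 = 8
  Explicitly: e, b, d, c, s(e), s(b), s(d), s(c).
So there are 8 ground terms available for substitution.
The clause has 1 distinct variable (y), which appears in the body. In the free term algebra distinct substitutions yield syntactically distinct ground instances.
Number of ground instances = 8.

8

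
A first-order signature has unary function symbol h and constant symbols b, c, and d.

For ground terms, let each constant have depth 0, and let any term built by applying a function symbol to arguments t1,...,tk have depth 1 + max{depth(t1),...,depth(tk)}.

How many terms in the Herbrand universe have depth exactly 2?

3

If N_k denotes the number of depth-≤k ground terms, the 3 constants give N_0 = 3, and each function symbol of arity r contributes N_{k-1}^r new terms at level k: N_k = 3 + N_{k-1}.
N_0 = 3
N_1 = 3 + 3 = 6
N_2 = 3 + 6 = 9
Terms of depth exactly 2: N_2 − N_1 = 9 − 6 = 3.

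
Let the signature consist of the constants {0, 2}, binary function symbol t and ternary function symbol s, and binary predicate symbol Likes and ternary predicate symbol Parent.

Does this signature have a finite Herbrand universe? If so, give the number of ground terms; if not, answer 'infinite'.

The signature has at least one function symbol (t, arity 2) and at least one constant (0).
Iterating t gives infinitely many distinct ground terms: 0, t(0, 0), t(t(0, 0), t(0, 0)), ...
So the Herbrand universe is infinite.

infinite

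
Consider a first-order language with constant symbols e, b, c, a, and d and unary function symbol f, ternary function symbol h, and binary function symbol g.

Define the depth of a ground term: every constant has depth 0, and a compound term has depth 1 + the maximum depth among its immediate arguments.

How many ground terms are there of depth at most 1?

Let N_k count ground terms of depth at most k. Each non-constant term of depth ≤ k is some function symbol applied to depth-≤(k−1) arguments, giving N_k = 5 + N_{k-1} + N_{k-1}^3 + N_{k-1}^2.
N_0 = 5
N_1 = 5 + 5 + 5^3 + 5^2 = 160

160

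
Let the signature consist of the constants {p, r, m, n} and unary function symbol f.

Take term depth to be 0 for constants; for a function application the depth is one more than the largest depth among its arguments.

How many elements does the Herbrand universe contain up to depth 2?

Let N_k count ground terms of depth at most k. Each non-constant term of depth ≤ k is some function symbol applied to depth-≤(k−1) arguments, giving N_k = 4 + N_{k-1}.
N_0 = 4
N_1 = 4 + 4 = 8
N_2 = 4 + 8 = 12
Explicitly: p, r, m, n, f(p), f(r), f(m), f(n), f(f(p)), f(f(r)), f(f(m)), f(f(n)).

12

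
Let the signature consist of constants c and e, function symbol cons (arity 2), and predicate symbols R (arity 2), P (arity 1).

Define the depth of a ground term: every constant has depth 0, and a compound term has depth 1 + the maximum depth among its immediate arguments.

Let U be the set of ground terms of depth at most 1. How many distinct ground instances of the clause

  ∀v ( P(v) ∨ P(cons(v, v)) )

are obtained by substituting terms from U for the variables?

Ground terms of depth ≤ 1:
  Write N_k for the number of ground terms of depth ≤ k. A term of depth ≤ k is either a constant or a function symbol applied to arguments of depth ≤ k−1, so N_k = 2 + N_{k-1}^2.
  N_0 = 2
  N_1 = 2 + 2^2 = 6
  Explicitly: c, e, cons(c, c), cons(c, e), cons(e, c), cons(e, e).
So there are 6 ground terms available for substitution.
The body mentions the single quantified variable v; since ground terms form a free algebra, no two substitutions collapse to the same formula.
Number of ground instances = 6.

6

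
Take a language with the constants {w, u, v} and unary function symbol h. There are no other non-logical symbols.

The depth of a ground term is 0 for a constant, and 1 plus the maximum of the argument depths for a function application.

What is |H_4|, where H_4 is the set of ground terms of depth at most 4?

15

Let N_k = |{terms of depth ≤ k}|. Then N_0 = 3 and N_k = 3 + N_{k-1} for k ≥ 1 (one summand per function symbol, arity giving the exponent).
N_0 = 3
N_1 = 3 + 3 = 6
N_2 = 3 + 6 = 9
N_3 = 3 + 9 = 12
N_4 = 3 + 12 = 15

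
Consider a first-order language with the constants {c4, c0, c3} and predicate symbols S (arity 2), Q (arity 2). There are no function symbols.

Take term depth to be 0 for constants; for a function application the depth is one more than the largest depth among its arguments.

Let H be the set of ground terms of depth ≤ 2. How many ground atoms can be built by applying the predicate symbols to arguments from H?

18

First count ground terms of depth ≤ 2.
With no function symbols every ground term is a constant, so there are exactly 3 ground terms at every depth bound.
N_0 = 3
N_1 = 3
N_2 = 3
So |H| = 3.
Each predicate of arity r yields |H|^r ground atoms (one per choice of an r-tuple from H):
  S: 3^2 = 9;  Q: 3^2 = 9
Total ground atoms: 9 + 9 = 18.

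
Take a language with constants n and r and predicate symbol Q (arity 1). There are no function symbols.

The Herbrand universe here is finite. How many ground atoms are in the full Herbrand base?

2

With no function symbols, the Herbrand universe is just the 2 constants.
Ground atoms per predicate: Q: 2.
Herbrand base size = 2 = 2.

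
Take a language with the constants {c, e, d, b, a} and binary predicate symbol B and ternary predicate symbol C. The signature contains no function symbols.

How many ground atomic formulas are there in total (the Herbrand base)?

With no function symbols, the Herbrand universe is just the 5 constants.
Ground atoms per predicate: B: 5^2 = 25, C: 5^3 = 125.
Herbrand base size = 25 + 125 = 150.

150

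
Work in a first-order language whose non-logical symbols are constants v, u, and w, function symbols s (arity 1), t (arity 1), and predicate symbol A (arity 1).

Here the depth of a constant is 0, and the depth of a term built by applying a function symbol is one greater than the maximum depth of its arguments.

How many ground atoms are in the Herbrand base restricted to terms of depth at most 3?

First count ground terms of depth ≤ 3.
If N_k denotes the number of depth-≤k ground terms, the 3 constants give N_0 = 3, and each function symbol of arity r contributes N_{k-1}^r new terms at level k: N_k = 3 + N_{k-1} + N_{k-1}.
N_0 = 3
N_1 = 3 + 3 + 3 = 9
N_2 = 3 + 9 + 9 = 21
N_3 = 3 + 21 + 21 = 45
So |H| = 45.
Each predicate of arity r yields |H|^r ground atoms (one per choice of an r-tuple from H):
  A: 45
Total ground atoms: 45.

45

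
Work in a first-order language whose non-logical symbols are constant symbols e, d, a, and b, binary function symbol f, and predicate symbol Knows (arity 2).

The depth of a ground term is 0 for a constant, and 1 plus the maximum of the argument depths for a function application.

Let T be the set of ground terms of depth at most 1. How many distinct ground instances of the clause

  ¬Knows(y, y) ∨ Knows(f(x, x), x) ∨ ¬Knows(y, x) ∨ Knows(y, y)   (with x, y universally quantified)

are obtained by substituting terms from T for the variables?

Ground terms of depth ≤ 1:
  Write N_k for the number of ground terms of depth ≤ k. A term of depth ≤ k is either a constant or a function symbol applied to arguments of depth ≤ k−1, so N_k = 4 + N_{k-1}^2.
  N_0 = 4
  N_1 = 4 + 4^2 = 20
So there are 20 ground terms available for substitution.
Each of x, y ranges independently over the available ground terms, and distinct assignments produce distinct instances.
Number of ground instances = 20^2 = 400.

400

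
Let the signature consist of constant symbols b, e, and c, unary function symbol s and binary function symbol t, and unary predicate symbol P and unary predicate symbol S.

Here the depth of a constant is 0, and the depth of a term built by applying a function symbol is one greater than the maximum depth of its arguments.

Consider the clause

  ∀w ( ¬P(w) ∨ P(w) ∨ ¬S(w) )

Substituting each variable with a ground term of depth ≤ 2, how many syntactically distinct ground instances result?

Ground terms of depth ≤ 2:
  Let N_k count ground terms of depth at most k. Each non-constant term of depth ≤ k is some function symbol applied to depth-≤(k−1) arguments, giving N_k = 3 + N_{k-1} + N_{k-1}^2.
  N_0 = 3
  N_1 = 3 + 3 + 3^2 = 15
  N_2 = 3 + 15 + 15^2 = 243
So there are 243 ground terms available for substitution.
The clause has 1 distinct variable (w), which appears in the body. In the free term algebra distinct substitutions yield syntactically distinct ground instances.
Number of ground instances = 243.

243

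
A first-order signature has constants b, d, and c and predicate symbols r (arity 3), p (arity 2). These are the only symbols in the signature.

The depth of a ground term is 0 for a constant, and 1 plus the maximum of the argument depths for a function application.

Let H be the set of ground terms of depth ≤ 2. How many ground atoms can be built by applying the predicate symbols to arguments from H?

36

First count ground terms of depth ≤ 2.
With no function symbols every ground term is a constant, so there are exactly 3 ground terms at every depth bound.
N_0 = 3
N_1 = 3
N_2 = 3
Explicitly: b, d, c.
So |H| = 3.
A ground atom is a predicate applied to a tuple of terms from H, so the count is the sum over predicates of |H|^arity:
  r: 3^3 = 27;  p: 3^2 = 9
Total ground atoms: 27 + 9 = 36.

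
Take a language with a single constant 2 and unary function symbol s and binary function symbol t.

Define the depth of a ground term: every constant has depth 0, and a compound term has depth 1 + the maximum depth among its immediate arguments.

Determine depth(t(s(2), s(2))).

depth(s(2)) = 1 + depth(2) = 1 + 0 = 1
depth(t(s(2), s(2))) = 1 + max(1, 1) = 2

2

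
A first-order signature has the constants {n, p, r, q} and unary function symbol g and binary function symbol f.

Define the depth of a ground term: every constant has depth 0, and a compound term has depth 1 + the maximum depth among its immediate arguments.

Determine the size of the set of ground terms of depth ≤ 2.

604

If N_k denotes the number of depth-≤k ground terms, the 4 constants give N_0 = 4, and each function symbol of arity r contributes N_{k-1}^r new terms at level k: N_k = 4 + N_{k-1} + N_{k-1}^2.
N_0 = 4
N_1 = 4 + 4 + 4^2 = 24
N_2 = 4 + 24 + 24^2 = 604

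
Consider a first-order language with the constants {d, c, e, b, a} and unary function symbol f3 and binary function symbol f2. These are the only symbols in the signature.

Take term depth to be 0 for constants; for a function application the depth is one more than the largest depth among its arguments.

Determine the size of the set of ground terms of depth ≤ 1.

Let N_k = |{terms of depth ≤ k}|. Then N_0 = 5 and N_k = 5 + N_{k-1} + N_{k-1}^2 for k ≥ 1 (one summand per function symbol, arity giving the exponent).
N_0 = 5
N_1 = 5 + 5 + 5^2 = 35

35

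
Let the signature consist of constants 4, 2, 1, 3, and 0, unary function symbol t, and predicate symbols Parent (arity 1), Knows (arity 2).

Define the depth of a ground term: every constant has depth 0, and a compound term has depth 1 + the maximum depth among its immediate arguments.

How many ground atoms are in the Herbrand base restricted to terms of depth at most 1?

First count ground terms of depth ≤ 1.
Let N_k = |{terms of depth ≤ k}|. Then N_0 = 5 and N_k = 5 + N_{k-1} for k ≥ 1 (one summand per function symbol, arity giving the exponent).
N_0 = 5
N_1 = 5 + 5 = 10
So |H| = 10.
For each predicate symbol, the number of ground atoms is |H| raised to its arity; summing:
  Parent: 10;  Knows: 10^2 = 100
Total ground atoms: 10 + 100 = 110.

110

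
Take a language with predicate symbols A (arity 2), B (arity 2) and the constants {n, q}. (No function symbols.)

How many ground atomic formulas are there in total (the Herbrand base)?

8

With no function symbols, the Herbrand universe is just the 2 constants.
Ground atoms per predicate: A: 2^2 = 4, B: 2^2 = 4.
Herbrand base size = 4 + 4 = 8.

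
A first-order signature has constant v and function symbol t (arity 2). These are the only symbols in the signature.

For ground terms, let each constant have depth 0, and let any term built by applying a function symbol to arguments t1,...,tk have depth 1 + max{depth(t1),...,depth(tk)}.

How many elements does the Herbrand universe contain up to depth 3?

Count level by level. With function symbols t/2, the terms of depth ≤ k are the 1 constant together with each function applied to depth-≤(k−1) tuples, so N_k = 1 + N_{k-1}^2.
N_0 = 1
N_1 = 1 + 1^2 = 2
N_2 = 1 + 2^2 = 5
N_3 = 1 + 5^2 = 26

26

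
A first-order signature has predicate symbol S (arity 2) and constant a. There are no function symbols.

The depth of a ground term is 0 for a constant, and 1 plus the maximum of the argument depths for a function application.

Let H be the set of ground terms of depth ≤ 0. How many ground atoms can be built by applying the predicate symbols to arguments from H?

First count ground terms of depth ≤ 0.
With no function symbols every ground term is a constant, so there is exactly 1 ground term at every depth bound.
N_0 = 1
So |H| = 1.
Each predicate of arity r yields |H|^r ground atoms (one per choice of an r-tuple from H):
  S: 1^2 = 1
Total ground atoms: 1.

1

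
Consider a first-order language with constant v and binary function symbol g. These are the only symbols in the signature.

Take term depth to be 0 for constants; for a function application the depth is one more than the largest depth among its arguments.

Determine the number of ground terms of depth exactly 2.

3

Count level by level. With function symbols g/2, the terms of depth ≤ k are the 1 constant together with each function applied to depth-≤(k−1) tuples, so N_k = 1 + N_{k-1}^2.
N_0 = 1
N_1 = 1 + 1^2 = 2
N_2 = 1 + 2^2 = 5
Terms of depth exactly 2: N_2 − N_1 = 5 − 2 = 3.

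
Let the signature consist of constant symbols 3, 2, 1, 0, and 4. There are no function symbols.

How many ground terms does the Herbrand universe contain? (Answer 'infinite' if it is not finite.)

5

There are no function symbols, so every ground term is one of the 5 constants.
The Herbrand universe is {3, 2, 1, 0, 4}, which is finite with 5 elements.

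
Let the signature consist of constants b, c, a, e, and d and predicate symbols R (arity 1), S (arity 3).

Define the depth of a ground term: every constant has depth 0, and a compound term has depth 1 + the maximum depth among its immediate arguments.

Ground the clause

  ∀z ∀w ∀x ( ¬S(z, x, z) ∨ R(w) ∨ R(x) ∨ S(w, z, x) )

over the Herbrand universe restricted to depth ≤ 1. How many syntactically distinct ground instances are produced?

Ground terms of depth ≤ 1:
  With no function symbols every ground term is a constant, so there are exactly 5 ground terms at every depth bound.
  N_0 = 5
  N_1 = 5
  Explicitly: b, c, a, e, d.
So there are 5 ground terms available for substitution.
The clause has 3 distinct variables (z, w, x), each appearing in the body. In the free term algebra distinct substitutions yield syntactically distinct ground instances.
Number of ground instances = 5^3 = 125.

125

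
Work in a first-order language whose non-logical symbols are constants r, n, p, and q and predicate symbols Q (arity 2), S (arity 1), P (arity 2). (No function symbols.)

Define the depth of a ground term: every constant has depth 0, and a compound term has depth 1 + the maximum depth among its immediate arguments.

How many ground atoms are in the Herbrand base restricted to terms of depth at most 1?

First count ground terms of depth ≤ 1.
With no function symbols every ground term is a constant, so there are exactly 4 ground terms at every depth bound.
N_0 = 4
N_1 = 4
Explicitly: r, n, p, q.
So |H| = 4.
A ground atom is a predicate applied to a tuple of terms from H, so the count is the sum over predicates of |H|^arity:
  Q: 4^2 = 16;  S: 4;  P: 4^2 = 16
Total ground atoms: 16 + 4 + 16 = 36.

36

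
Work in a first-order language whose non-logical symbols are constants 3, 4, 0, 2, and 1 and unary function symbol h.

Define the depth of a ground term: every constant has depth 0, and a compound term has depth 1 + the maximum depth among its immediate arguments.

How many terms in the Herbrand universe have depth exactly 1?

5

Let N_k = |{terms of depth ≤ k}|. Then N_0 = 5 and N_k = 5 + N_{k-1} for k ≥ 1 (one summand per function symbol, arity giving the exponent).
N_0 = 5
N_1 = 5 + 5 = 10
Terms of depth exactly 1: N_1 − N_0 = 10 − 5 = 5.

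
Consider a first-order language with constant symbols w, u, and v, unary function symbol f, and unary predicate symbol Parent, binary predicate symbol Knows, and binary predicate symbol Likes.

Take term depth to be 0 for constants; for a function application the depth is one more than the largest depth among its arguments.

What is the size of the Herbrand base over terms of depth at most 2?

171

First count ground terms of depth ≤ 2.
Count level by level. With function symbols f/1, the terms of depth ≤ k are the 3 constants together with each function applied to depth-≤(k−1) tuples, so N_k = 3 + N_{k-1}.
N_0 = 3
N_1 = 3 + 3 = 6
N_2 = 3 + 6 = 9
Explicitly: w, u, v, f(w), f(u), f(v), f(f(w)), f(f(u)), f(f(v)).
So |H| = 9.
A ground atom is a predicate applied to a tuple of terms from H, so the count is the sum over predicates of |H|^arity:
  Parent: 9;  Knows: 9^2 = 81;  Likes: 9^2 = 81
Total ground atoms: 9 + 81 + 81 = 171.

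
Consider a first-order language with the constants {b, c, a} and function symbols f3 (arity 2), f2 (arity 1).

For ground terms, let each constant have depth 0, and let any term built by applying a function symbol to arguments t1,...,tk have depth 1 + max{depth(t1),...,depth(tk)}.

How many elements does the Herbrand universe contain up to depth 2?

Let N_k = |{terms of depth ≤ k}|. Then N_0 = 3 and N_k = 3 + N_{k-1}^2 + N_{k-1} for k ≥ 1 (one summand per function symbol, arity giving the exponent).
N_0 = 3
N_1 = 3 + 3^2 + 3 = 15
N_2 = 3 + 15^2 + 15 = 243

243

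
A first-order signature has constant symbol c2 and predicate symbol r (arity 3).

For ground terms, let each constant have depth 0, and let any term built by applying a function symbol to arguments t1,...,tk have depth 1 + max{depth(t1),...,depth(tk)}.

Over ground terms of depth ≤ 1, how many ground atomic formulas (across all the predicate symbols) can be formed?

1

First count ground terms of depth ≤ 1.
With no function symbols every ground term is a constant, so there is exactly 1 ground term at every depth bound.
N_0 = 1
N_1 = 1
So |H| = 1.
Ground atoms are formed by filling each argument slot of a predicate with a term from H, so an r-ary predicate gives |H|^r atoms:
  r: 1^3 = 1
Total ground atoms: 1.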